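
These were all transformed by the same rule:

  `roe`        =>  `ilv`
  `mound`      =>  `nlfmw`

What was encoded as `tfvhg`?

guest

Each pair mirrors across the alphabet (r↔i, o↔l, e↔v): positions sum to 25. Letters are reflected about the middle of the alphabet (position → 25−position): Atbash.
Undoing it on tfvhg: t↔g, f↔u, v↔e, h↔s, g↔t.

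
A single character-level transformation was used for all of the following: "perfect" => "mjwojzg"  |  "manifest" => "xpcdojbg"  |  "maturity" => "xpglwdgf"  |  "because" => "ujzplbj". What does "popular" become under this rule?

p(15)→m(12) and e(4)→j(9) fit y≡5x+15 (mod 26); the inverse of 5 mod 26 is 21. This is an affine cipher: with a=0,…,z=25, each position x becomes (5x+15) mod 26.
On popular: p(15)→5·15+15≡12=m; o(14)→5·14+15≡7=h; p(15)→5·15+15≡12=m; u(20)→5·20+15≡11=l; l(11)→5·11+15≡18=s; a(0)→5·0+15≡15=p; r(17)→5·17+15≡22=w (all mod 26).

mhmlspw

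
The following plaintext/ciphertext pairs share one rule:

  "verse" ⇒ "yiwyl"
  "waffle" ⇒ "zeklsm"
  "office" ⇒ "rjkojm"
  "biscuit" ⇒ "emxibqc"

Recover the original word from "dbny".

In verse: v→y is +3, e→i is +4, r→w is +5, s→y is +6 — the shift increases by 1 each position. The shift increases by 1 at each position, starting from +3: 3, 4, 5, ….
Decoding dbny: d−3=a, b−4=x, n−5=i, y−6=s.

axis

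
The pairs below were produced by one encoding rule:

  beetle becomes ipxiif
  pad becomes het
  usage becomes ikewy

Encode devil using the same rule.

pmzih

The output letters match the input read backwards, each shifted +4: beetle reversed is elteeb. The word is reversed, then every letter is shifted forward by 4.
On devil: reverse → lived; then shift: l+4=p, i+4=m, v+4=z, e+4=i, d+4=h.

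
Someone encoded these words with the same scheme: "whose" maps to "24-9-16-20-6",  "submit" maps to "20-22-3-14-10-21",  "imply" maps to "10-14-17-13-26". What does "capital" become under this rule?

w is letter #23 and maps to 24: an offset of 1. Each letter is replaced by its alphabet position (a=1..z=26) + 1.
On capital: c=3→4, a=1→2, p=16→17, i=9→10, t=20→21, a=1→2, l=12→13.

4-2-17-10-21-2-13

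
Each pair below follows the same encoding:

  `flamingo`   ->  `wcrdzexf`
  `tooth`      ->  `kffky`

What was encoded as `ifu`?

rod

Compare letters: f→w is +17, l→c is +17, a→r is +17 — a constant shift. It's a constant shift of +17 (ROT17).
Decoding ifu: i−17=r, f−17=o, u−17=d.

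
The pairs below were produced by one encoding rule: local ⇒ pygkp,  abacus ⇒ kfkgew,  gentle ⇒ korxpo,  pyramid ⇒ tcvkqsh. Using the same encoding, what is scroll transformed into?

wgvypp

The shift depends on letter class: consonant l→p is +4, but vowel o→y is +10. Two shifts are in play — +10 for a/e/i/o/u, +4 for every other letter.
Applying it to scroll: s(cons)+4=w, c(cons)+4=g, r(cons)+4=v, o(vowel)+10=y, l(cons)+4=p, l(cons)+4=p.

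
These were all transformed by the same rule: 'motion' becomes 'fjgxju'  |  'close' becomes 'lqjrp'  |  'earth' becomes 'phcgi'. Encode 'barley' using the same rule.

m(12)→f(5) and o(14)→j(9) fit y≡15x+7 (mod 26); the inverse of 15 mod 26 is 7. This is an affine cipher: with a=0,…,z=25, each position x becomes (15x+7) mod 26.
For barley: b(1)→15·1+7≡22=w; a(0)→15·0+7≡7=h; r(17)→15·17+7≡2=c; l(11)→15·11+7≡16=q; e(4)→15·4+7≡15=p; y(24)→15·24+7≡3=d (all mod 26).

whcqpd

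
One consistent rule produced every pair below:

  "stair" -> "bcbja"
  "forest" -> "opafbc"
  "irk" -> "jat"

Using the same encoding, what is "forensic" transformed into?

opafwbjl

The shift depends on letter class: consonant s→b is +9, but vowel a→b is +1. The rule splits by letter class: vowels +1, consonants +9.
Applying it to forensic: f(cons)+9=o, o(vowel)+1=p, r(cons)+9=a, e(vowel)+1=f, n(cons)+9=w, s(cons)+9=b, i(vowel)+1=j, c(cons)+9=l.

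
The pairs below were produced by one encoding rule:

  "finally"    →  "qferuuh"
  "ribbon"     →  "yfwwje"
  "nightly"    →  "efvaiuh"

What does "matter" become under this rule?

zriily

f(5)→q(16) and i(8)→f(5) fit y≡5x+17 (mod 26); the inverse of 5 mod 26 is 21. Each letter's alphabet position (a=0..z=25) is mapped through 5·x+17 mod 26 — an affine cipher.
On matter: m(12)→5·12+17≡25=z; a(0)→5·0+17≡17=r; t(19)→5·19+17≡8=i; t(19)→5·19+17≡8=i; e(4)→5·4+17≡11=l; r(17)→5·17+17≡24=y (all mod 26).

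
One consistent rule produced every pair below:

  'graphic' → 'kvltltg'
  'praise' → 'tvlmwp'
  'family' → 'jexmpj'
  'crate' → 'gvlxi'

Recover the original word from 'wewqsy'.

salmon

Shifts by position in graphic: pos 0: g→k (+4), pos 1: r→v (+4), pos 2: a→l (+11), pos 3: p→t (+4), pos 4: h→l (+4), pos 5: i→t (+11) — repeating every 3. It's a Vigenère-style cipher with numeric key [4,4,11]: position i shifts by key[i mod 3].
Decoding wewqsy: w−4=s, e−4=a, w−11=l, q−4=m, s−4=o, y−11=n.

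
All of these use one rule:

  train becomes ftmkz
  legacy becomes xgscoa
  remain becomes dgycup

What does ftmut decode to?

Shifts by position in train: pos 0: t→f (+12), pos 1: r→t (+2), pos 2: a→m (+12), pos 3: i→k (+2) — repeating every 2. A repeating key of period 2 is used — shifts +12, +2 over and over.
Decoding ftmut: f−12=t, t−2=r, m−12=a, u−2=s, t−12=h.

trash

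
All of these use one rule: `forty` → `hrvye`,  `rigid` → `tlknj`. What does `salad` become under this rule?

In forty: f→h is +2, o→r is +3, r→v is +4, t→y is +5 — the shift increases by 1 each position. The shift increases by 1 at each position, starting from +2: 2, 3, 4, ….
On salad: s+2=u, a+3=d, l+4=p, a+5=f, d+6=j.

udpfj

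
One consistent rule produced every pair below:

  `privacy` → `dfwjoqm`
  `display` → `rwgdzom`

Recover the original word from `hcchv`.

Each letter is shifted forward by 14 in the alphabet (a Caesar shift of +14).
Undoing it on hcchv: h−14=t, c−14=o, c−14=o, h−14=t, v−14=h.

tooth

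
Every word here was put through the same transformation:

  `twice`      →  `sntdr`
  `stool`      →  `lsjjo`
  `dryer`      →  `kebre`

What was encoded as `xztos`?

quilt

t(19)→s(18) and w(22)→n(13) fit y≡7x+15 (mod 26); the inverse of 7 mod 26 is 15. Treating letters as 0–25, the rule is x ↦ 7x + 15 (mod 26).
Undoing it on xztos: x(23)→15·(23−15)≡16=q; z(25)→15·(25−15)≡20=u; t(19)→15·(19−15)≡8=i; o(14)→15·(14−15)≡11=l; s(18)→15·(18−15)≡19=t (all mod 26).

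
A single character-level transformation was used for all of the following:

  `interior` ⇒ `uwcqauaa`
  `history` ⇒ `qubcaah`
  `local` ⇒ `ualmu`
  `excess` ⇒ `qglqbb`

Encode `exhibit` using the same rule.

qgqukuc

The shift depends on letter class: consonant n→w is +9, but vowel i→u is +12. Two shifts are in play — +12 for a/e/i/o/u, +9 for every other letter.
On exhibit: e(vowel)+12=q, x(cons)+9=g, h(cons)+9=q, i(vowel)+12=u, b(cons)+9=k, i(vowel)+12=u, t(cons)+9=c.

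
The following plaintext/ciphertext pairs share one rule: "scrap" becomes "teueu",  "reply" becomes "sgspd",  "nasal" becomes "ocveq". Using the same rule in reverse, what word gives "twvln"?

sushi

In scrap: s→t is +1, c→e is +2, r→u is +3, a→e is +4 — the shift increases by 1 each position. Each letter shifts forward by (position + 1), i.e. 1, 2, 3, … — the shift grows by one for each successive letter.
Decoding twvln: t−1=s, w−2=u, v−3=s, l−4=h, n−5=i.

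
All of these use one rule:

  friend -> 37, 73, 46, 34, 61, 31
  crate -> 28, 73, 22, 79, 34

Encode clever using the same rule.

With a=1..z=26, the number is 3·pos + 19.
Applying it to clever: c=3→28, l=12→55, e=5→34, v=22→85, e=5→34, r=18→73.

28, 55, 34, 85, 34, 73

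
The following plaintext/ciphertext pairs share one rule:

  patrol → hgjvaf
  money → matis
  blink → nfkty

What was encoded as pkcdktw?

fishing

p(15)→h(7) and a(0)→g(6) fit y≡7x+6 (mod 26); the inverse of 7 mod 26 is 15. This is an affine cipher: with a=0,…,z=25, each position x becomes (7x+6) mod 26.
Reversing it on pkcdktw: p(15)→15·(15−6)≡5=f; k(10)→15·(10−6)≡8=i; c(2)→15·(2−6)≡18=s; d(3)→15·(3−6)≡7=h; k(10)→15·(10−6)≡8=i; t(19)→15·(19−6)≡13=n; w(22)→15·(22−6)≡6=g (all mod 26).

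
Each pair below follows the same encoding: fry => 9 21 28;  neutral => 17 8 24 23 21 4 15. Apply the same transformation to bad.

5 4 7

f is letter #6 and maps to 9: an offset of 3. The number is (letter's place in the alphabet, a=1) + 3.
On bad: b=2→5, a=1→4, d=4→7.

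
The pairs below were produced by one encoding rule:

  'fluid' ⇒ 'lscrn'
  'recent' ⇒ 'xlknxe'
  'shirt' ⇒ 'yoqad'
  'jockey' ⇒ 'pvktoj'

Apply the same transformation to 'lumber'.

In fluid: f→l is +6, l→s is +7, u→c is +8, i→r is +9 — the shift increases by 1 each position. Letter i (0-indexed) is shifted by i+6, so successive shifts are 6, 7, 8, ….
Applying it to lumber: l+6=r, u+7=b, m+8=u, b+9=k, e+10=o, r+11=c.

rbukoc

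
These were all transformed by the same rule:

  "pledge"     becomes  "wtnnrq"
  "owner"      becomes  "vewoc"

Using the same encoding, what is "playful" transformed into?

In pledge: p→w is +7, l→t is +8, e→n is +9, d→n is +10 — the shift increases by 1 each position. Letter i (0-indexed) is shifted by i+7, so successive shifts are 7, 8, 9, ….
On playful: p+7=w, l+8=t, a+9=j, y+10=i, f+11=q, u+12=g, l+13=y.

wtjiqgy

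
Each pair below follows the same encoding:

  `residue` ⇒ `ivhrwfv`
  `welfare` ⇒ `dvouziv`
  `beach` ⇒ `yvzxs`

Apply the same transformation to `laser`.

ozhvi

Each pair mirrors across the alphabet (r↔i, e↔v, s↔h): positions sum to 25. This is the alphabet-reversal cipher (Atbash): a becomes z, b becomes y, etc.
Applying it to laser: l↔o, a↔z, s↔h, e↔v, r↔i.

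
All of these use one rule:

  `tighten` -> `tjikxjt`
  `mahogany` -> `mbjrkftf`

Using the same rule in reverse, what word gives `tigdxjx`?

Each letter shifts forward by its position index (0, 1, 2, …) — the shift grows by one for each successive letter.
Decoding tigdxjx: t−0=t, i−1=h, g−2=e, d−3=a, x−4=t, j−5=e, x−6=r.

theater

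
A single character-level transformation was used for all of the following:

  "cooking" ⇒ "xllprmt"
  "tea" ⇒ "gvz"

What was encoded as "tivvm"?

Each pair mirrors across the alphabet (c↔x, o↔l, o↔l): positions sum to 25. This is the alphabet-reversal cipher (Atbash): a becomes z, b becomes y, etc.
Undoing it on tivvm: t↔g, i↔r, v↔e, v↔e, m↔n.

green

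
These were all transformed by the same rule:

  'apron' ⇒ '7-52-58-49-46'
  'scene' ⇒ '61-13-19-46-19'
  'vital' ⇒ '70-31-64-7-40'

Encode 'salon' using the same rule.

61-7-40-49-46

a(#1)→7 and p(#16)→52: differences scale by 3, so n = 3·pos + 4. Each letter becomes 3×(its alphabet position, a=1..z=26) + 4.
For salon: s=19→61, a=1→7, l=12→40, o=15→49, n=14→46.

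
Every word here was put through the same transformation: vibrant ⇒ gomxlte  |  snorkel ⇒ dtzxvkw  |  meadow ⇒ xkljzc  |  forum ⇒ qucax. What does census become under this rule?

nkyyfy

Shifts by position in vibrant: pos 0: v→g (+11), pos 1: i→o (+6), pos 2: b→m (+11), pos 3: r→x (+6) — repeating every 2. It's a Vigenère-style cipher with numeric key [11,6]: position i shifts by key[i mod 2].
Applying it to census: c+11=n, e+6=k, n+11=y, s+6=y, u+11=f, s+6=y.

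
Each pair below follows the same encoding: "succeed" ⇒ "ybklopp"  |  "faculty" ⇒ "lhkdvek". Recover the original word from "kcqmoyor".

In succeed: s→y is +6, u→b is +7, c→k is +8, c→l is +9 — the shift increases by 1 each position. The shift increases by 1 at each position, starting from +6: 6, 7, 8, ….
Reversing it on kcqmoyor: k−6=e, c−7=v, q−8=i, m−9=d, o−10=e, y−11=n, o−12=c, r−13=e.

evidence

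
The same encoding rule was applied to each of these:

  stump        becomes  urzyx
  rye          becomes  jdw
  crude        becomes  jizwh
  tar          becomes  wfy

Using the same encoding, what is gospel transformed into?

The word is reversed, then every letter is shifted forward by 5.
On gospel: reverse → lepsog; then shift: l+5=q, e+5=j, p+5=u, s+5=x, o+5=t, g+5=l.

qjuxtl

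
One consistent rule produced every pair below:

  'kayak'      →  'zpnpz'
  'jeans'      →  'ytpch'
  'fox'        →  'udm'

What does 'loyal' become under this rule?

Compare letters: k→z is +15, a→p is +15, y→n is +15 — a constant shift. This is a Caesar cipher with shift 15.
For loyal: l+15=a, o+15=d, y+15=n, a+15=p, l+15=a.

adnpa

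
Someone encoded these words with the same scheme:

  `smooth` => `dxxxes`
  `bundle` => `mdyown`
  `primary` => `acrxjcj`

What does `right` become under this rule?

The shift depends on letter class: consonant s→d is +11, but vowel o→x is +9. Two shifts are in play — +9 for a/e/i/o/u, +11 for every other letter.
Applying it to right: r(cons)+11=c, i(vowel)+9=r, g(cons)+11=r, h(cons)+11=s, t(cons)+11=e.

crrse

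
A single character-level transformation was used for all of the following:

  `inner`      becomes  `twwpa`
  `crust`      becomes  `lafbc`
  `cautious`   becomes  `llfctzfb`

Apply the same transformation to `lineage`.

utwplpp

The shift depends on letter class: consonant n→w is +9, but vowel i→t is +11. Two shifts are in play — +11 for a/e/i/o/u, +9 for every other letter.
For lineage: l(cons)+9=u, i(vowel)+11=t, n(cons)+9=w, e(vowel)+11=p, a(vowel)+11=l, g(cons)+9=p, e(vowel)+11=p.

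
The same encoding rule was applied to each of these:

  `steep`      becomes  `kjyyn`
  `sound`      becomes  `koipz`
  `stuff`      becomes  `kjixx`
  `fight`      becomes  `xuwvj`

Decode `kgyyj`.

s(18)→k(10) and t(19)→j(9) fit y≡25x+2 (mod 26); the inverse of 25 mod 26 is 25. Each letter's alphabet position (a=0..z=25) is mapped through 25·x+2 mod 26 — an affine cipher.
Reversing it on kgyyj: k(10)→25·(10−2)≡18=s; g(6)→25·(6−2)≡22=w; y(24)→25·(24−2)≡4=e; y(24)→25·(24−2)≡4=e; j(9)→25·(9−2)≡19=t (all mod 26).

sweet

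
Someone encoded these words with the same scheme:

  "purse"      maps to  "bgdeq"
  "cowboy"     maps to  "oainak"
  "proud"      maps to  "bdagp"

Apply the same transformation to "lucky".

xgowk

Compare letters: p→b is +12, u→g is +12, r→d is +12 — a constant shift. It's a constant shift of +12 (ROT12).
For lucky: l+12=x, u+12=g, c+12=o, k+12=w, y+12=k.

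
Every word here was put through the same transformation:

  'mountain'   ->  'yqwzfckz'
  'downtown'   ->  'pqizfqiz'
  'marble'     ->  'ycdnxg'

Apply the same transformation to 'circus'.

Two shifts are in play — +2 for a/e/i/o/u, +12 for every other letter.
On circus: c(cons)+12=o, i(vowel)+2=k, r(cons)+12=d, c(cons)+12=o, u(vowel)+2=w, s(cons)+12=e.

okdowe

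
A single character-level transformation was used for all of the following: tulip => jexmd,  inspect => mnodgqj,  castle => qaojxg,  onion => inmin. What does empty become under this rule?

Each letter's alphabet position (a=0..z=25) is mapped through 21·x+0 mod 26 — an affine cipher.
Applying it to empty: e(4)→21·4+0≡6=g; m(12)→21·12+0≡18=s; p(15)→21·15+0≡3=d; t(19)→21·19+0≡9=j; y(24)→21·24+0≡10=k (all mod 26).

gsdjk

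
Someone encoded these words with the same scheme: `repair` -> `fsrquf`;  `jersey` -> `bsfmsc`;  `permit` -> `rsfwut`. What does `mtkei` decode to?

Each letter's alphabet position (a=0..z=25) is mapped through 7·x+16 mod 26 — an affine cipher.
Undoing it on mtkei: m(12)→15·(12−16)≡18=s; t(19)→15·(19−16)≡19=t; k(10)→15·(10−16)≡14=o; e(4)→15·(4−16)≡2=c; i(8)→15·(8−16)≡10=k (all mod 26).

stock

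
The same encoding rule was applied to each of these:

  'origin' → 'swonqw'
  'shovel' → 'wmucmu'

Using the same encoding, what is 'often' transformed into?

skzlv

In origin: o→s is +4, r→w is +5, i→o is +6, g→n is +7 — the shift increases by 1 each position. Each letter shifts forward by (position + 4), i.e. 4, 5, 6, … — the shift grows by one for each successive letter.
For often: o+4=s, f+5=k, t+6=z, e+7=l, n+8=v.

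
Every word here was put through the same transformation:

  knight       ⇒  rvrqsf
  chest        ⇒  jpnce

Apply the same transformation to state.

zbjdp

Letter i (0-indexed) is shifted by i+7, so successive shifts are 7, 8, 9, ….
Applying it to state: s+7=z, t+8=b, a+9=j, t+10=d, e+11=p.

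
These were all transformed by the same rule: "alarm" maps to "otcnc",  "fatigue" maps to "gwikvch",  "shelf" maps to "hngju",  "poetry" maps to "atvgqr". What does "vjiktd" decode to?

The output letters match the input read backwards, each shifted +2: alarm reversed is mrala. The word is reversed, then every letter is shifted forward by 2.
Decoding vjiktd: shift back: v−2=t, j−2=h, i−2=g, k−2=i, t−2=r, d−2=b → thgirb; then reverse → bright.

bright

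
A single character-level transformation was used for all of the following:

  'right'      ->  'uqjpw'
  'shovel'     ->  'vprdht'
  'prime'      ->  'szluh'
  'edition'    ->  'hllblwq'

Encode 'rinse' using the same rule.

uqqah

Shifts by position in right: pos 0: r→u (+3), pos 1: i→q (+8), pos 2: g→j (+3), pos 3: h→p (+8) — repeating every 2. It's a Vigenère-style cipher with numeric key [3,8]: position i shifts by key[i mod 2].
For rinse: r+3=u, i+8=q, n+3=q, s+8=a, e+3=h.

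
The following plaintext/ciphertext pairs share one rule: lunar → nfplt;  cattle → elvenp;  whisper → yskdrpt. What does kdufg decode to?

issue

Shifts by position in lunar: pos 0: l→n (+2), pos 1: u→f (+11), pos 2: n→p (+2), pos 3: a→l (+11) — repeating every 2. The shifts repeat in a cycle of length 2: positions 0,1,… shift by +2, +11, then the pattern repeats.
Reversing it on kdufg: k−2=i, d−11=s, u−2=s, f−11=u, g−2=e.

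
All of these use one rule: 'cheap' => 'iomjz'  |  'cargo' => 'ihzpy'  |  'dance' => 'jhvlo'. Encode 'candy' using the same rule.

In cheap: c→i is +6, h→o is +7, e→m is +8, a→j is +9 — the shift increases by 1 each position. Each letter shifts forward by (position + 6), i.e. 6, 7, 8, … — the shift grows by one for each successive letter.
On candy: c+6=i, a+7=h, n+8=v, d+9=m, y+10=i.

ihvmi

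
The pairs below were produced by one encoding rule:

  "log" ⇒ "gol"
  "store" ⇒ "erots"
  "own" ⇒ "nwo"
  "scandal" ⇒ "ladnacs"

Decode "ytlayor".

royalty

The output letters match the input read backwards: log reversed is gol. It's just the letters in reverse order.
Undoing it on ytlayor: then reverse → royalty.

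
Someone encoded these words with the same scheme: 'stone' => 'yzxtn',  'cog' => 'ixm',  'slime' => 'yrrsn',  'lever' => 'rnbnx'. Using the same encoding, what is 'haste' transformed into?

njyzn

The rule splits by letter class: vowels +9, consonants +6.
For haste: h(cons)+6=n, a(vowel)+9=j, s(cons)+6=y, t(cons)+6=z, e(vowel)+9=n.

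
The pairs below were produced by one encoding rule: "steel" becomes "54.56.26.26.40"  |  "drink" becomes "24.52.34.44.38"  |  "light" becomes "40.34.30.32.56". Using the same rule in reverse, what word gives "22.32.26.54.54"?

s(#19)→54 and t(#20)→56: differences scale by 2, so n = 2·pos + 16. Each letter becomes 2×(its alphabet position, a=1..z=26) + 16.
Decoding 22.32.26.54.54: 22→(22−16)÷2=3=c, 32→(32−16)÷2=8=h, 26→(26−16)÷2=5=e, 54→(54−16)÷2=19=s, 54→(54−16)÷2=19=s.

chess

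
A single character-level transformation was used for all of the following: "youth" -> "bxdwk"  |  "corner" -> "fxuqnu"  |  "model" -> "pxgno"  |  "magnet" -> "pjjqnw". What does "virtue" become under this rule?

Two shifts are in play — +9 for a/e/i/o/u, +3 for every other letter.
On virtue: v(cons)+3=y, i(vowel)+9=r, r(cons)+3=u, t(cons)+3=w, u(vowel)+9=d, e(vowel)+9=n.

yruwdn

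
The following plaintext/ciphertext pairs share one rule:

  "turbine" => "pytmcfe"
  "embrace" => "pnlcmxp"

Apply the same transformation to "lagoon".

yzzrlw

The output letters match the input read backwards, each shifted +11: turbine reversed is enibrut. Read the word backwards and shift each letter +11.
On lagoon: reverse → noogal; then shift: n+11=y, o+11=z, o+11=z, g+11=r, a+11=l, l+11=w.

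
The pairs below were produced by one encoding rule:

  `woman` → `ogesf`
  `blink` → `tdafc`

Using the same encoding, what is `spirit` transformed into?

khajal

Compare letters: w→o is +18, o→g is +18, m→e is +18 — a constant shift. It's a constant shift of +18 (ROT18).
Applying it to spirit: s+18=k, p+18=h, i+18=a, r+18=j, i+18=a, t+18=l.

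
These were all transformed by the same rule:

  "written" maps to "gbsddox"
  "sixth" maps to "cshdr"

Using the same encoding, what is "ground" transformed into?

Compare letters: w→g is +10, r→b is +10, i→s is +10 — a constant shift. Every letter moves 10 places later in the alphabet, wrapping around z→a.
On ground: g+10=q, r+10=b, o+10=y, u+10=e, n+10=x, d+10=n.

qbyexn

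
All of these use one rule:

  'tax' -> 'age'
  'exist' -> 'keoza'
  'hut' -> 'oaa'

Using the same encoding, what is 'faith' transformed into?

mgoao

The shift depends on letter class: consonant t→a is +7, but vowel a→g is +6. Vowels shift forward by 6 and consonants shift forward by 7.
For faith: f(cons)+7=m, a(vowel)+6=g, i(vowel)+6=o, t(cons)+7=a, h(cons)+7=o.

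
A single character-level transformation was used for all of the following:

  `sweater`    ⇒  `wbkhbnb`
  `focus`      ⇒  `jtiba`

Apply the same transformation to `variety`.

zfxpmci

In sweater: s→w is +4, w→b is +5, e→k is +6, a→h is +7 — the shift increases by 1 each position. Each letter shifts forward by (position + 4), i.e. 4, 5, 6, … — the shift grows by one for each successive letter.
On variety: v+4=z, a+5=f, r+6=x, i+7=p, e+8=m, t+9=c, y+10=i.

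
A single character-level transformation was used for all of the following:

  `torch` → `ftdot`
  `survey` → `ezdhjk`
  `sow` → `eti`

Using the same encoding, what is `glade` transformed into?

sxfpj

The shift depends on letter class: consonant t→f is +12, but vowel o→t is +5. Vowels shift forward by 5 and consonants shift forward by 12.
For glade: g(cons)+12=s, l(cons)+12=x, a(vowel)+5=f, d(cons)+12=p, e(vowel)+5=j.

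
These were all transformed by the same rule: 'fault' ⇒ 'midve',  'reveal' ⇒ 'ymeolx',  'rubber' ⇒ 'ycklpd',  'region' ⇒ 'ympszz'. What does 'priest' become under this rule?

wzrodf

In fault: f→m is +7, a→i is +8, u→d is +9, l→v is +10 — the shift increases by 1 each position. The shift increases by 1 at each position, starting from +7: 7, 8, 9, ….
For priest: p+7=w, r+8=z, i+9=r, e+10=o, s+11=d, t+12=f.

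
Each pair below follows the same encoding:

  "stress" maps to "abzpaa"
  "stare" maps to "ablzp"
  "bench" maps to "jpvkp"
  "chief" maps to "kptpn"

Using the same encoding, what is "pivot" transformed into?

The shift depends on letter class: consonant s→a is +8, but vowel e→p is +11. Vowels shift forward by 11 and consonants shift forward by 8.
On pivot: p(cons)+8=x, i(vowel)+11=t, v(cons)+8=d, o(vowel)+11=z, t(cons)+8=b.

xtdzb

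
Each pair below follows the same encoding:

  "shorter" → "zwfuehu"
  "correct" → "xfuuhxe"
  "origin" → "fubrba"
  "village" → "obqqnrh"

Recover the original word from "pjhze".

quest

Each letter's alphabet position (a=0..z=25) is mapped through 5·x+13 mod 26 — an affine cipher.
Reversing it on pjhze: p(15)→21·(15−13)≡16=q; j(9)→21·(9−13)≡20=u; h(7)→21·(7−13)≡4=e; z(25)→21·(25−13)≡18=s; e(4)→21·(4−13)≡19=t (all mod 26).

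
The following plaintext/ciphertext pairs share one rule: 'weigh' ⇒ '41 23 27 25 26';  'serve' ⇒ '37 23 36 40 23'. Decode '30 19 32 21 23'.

lance

w is letter #23 and maps to 41: an offset of 18. Each letter is replaced by its alphabet position (a=1..z=26) + 18.
Undoing it on 30 19 32 21 23: 30→(30−18)÷1=12=l, 19→(19−18)÷1=1=a, 32→(32−18)÷1=14=n, 21→(21−18)÷1=3=c, 23→(23−18)÷1=5=e.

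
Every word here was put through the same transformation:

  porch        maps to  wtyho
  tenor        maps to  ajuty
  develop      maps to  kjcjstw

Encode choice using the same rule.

Shifts by position in porch: pos 0: p→w (+7), pos 1: o→t (+5), pos 2: r→y (+7), pos 3: c→h (+5) — repeating every 2. The shifts repeat in a cycle of length 2: positions 0,1,… shift by +7, +5, then the pattern repeats.
On choice: c+7=j, h+5=m, o+7=v, i+5=n, c+7=j, e+5=j.

jmvnjj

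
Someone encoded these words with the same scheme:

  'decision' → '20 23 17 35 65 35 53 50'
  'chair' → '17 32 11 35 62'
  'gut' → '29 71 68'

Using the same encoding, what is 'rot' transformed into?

The formula is n = 3×(alphabet index, a=1) + 8.
On rot: r=18→62, o=15→53, t=20→68.

62 53 68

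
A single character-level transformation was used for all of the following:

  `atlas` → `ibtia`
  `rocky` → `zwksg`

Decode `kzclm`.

Compare letters: a→i is +8, t→b is +8, l→t is +8 — a constant shift. Each letter is shifted forward by 8 in the alphabet (a Caesar shift of +8).
Reversing it on kzclm: k−8=c, z−8=r, c−8=u, l−8=d, m−8=e.

crude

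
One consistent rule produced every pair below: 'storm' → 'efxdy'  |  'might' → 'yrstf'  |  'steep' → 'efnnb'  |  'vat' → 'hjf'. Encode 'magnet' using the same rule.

yjsznf

Two shifts are in play — +9 for a/e/i/o/u, +12 for every other letter.
On magnet: m(cons)+12=y, a(vowel)+9=j, g(cons)+12=s, n(cons)+12=z, e(vowel)+9=n, t(cons)+12=f.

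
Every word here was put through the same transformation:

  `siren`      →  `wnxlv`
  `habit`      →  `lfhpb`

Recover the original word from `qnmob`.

In siren: s→w is +4, i→n is +5, r→x is +6, e→l is +7 — the shift increases by 1 each position. The shift increases by 1 at each position, starting from +4: 4, 5, 6, ….
Undoing it on qnmob: q−4=m, n−5=i, m−6=g, o−7=h, b−8=t.

might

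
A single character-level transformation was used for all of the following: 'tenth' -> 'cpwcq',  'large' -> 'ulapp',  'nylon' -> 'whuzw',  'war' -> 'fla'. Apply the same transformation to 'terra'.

cpaal

The shift depends on letter class: consonant t→c is +9, but vowel e→p is +11. The rule splits by letter class: vowels +11, consonants +9.
Applying it to terra: t(cons)+9=c, e(vowel)+11=p, r(cons)+9=a, r(cons)+9=a, a(vowel)+11=l.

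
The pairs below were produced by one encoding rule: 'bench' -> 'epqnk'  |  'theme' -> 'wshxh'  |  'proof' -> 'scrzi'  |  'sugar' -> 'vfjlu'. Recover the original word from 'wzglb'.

Shifts by position in bench: pos 0: b→e (+3), pos 1: e→p (+11), pos 2: n→q (+3), pos 3: c→n (+11) — repeating every 2. It's a Vigenère-style cipher with numeric key [3,11]: position i shifts by key[i mod 2].
Decoding wzglb: w−3=t, z−11=o, g−3=d, l−11=a, b−3=y.

today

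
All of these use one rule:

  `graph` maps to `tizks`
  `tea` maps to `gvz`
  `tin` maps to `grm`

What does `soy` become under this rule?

Each pair mirrors across the alphabet (g↔t, r↔i, a↔z): positions sum to 25. Each letter is replaced by its mirror in the alphabet: a↔z, b↔y, c↔x, and so on (the Atbash cipher).
Applying it to soy: s↔h, o↔l, y↔b.

hlb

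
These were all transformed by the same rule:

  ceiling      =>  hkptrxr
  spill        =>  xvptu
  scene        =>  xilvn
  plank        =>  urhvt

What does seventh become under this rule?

xkcmwds

In ceiling: c→h is +5, e→k is +6, i→p is +7, l→t is +8 — the shift increases by 1 each position. Letter i (0-indexed) is shifted by i+5, so successive shifts are 5, 6, 7, ….
Applying it to seventh: s+5=x, e+6=k, v+7=c, e+8=m, n+9=w, t+10=d, h+11=s.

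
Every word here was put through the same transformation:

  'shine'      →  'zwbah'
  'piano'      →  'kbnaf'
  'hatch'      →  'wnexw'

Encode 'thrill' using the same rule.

ewubqq

This is an affine cipher: with a=0,…,z=25, each position x becomes (5x+13) mod 26.
For thrill: t(19)→5·19+13≡4=e; h(7)→5·7+13≡22=w; r(17)→5·17+13≡20=u; i(8)→5·8+13≡1=b; l(11)→5·11+13≡16=q; l(11)→5·11+13≡16=q (all mod 26).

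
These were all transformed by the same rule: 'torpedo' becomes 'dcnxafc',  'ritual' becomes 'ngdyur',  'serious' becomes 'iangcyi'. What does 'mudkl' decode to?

This is an affine cipher: with a=0,…,z=25, each position x becomes (21x+20) mod 26.
Reversing it on mudkl: m(12)→5·(12−20)≡12=m; u(20)→5·(20−20)≡0=a; d(3)→5·(3−20)≡19=t; k(10)→5·(10−20)≡2=c; l(11)→5·(11−20)≡7=h (all mod 26).

match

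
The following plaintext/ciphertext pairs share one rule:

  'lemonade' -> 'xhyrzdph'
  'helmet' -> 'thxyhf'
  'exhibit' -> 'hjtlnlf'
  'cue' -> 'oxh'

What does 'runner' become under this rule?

dxzzhd

Two shifts are in play — +3 for a/e/i/o/u, +12 for every other letter.
Applying it to runner: r(cons)+12=d, u(vowel)+3=x, n(cons)+12=z, n(cons)+12=z, e(vowel)+3=h, r(cons)+12=d.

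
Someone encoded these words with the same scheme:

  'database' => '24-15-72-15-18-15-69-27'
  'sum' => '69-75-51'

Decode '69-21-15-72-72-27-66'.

d(#4)→24 and a(#1)→15: differences scale by 3, so n = 3·pos + 12. With a=1..z=26, the number is 3·pos + 12.
Decoding 69-21-15-72-72-27-66: 69→(69−12)÷3=19=s, 21→(21−12)÷3=3=c, 15→(15−12)÷3=1=a, 72→(72−12)÷3=20=t, 72→(72−12)÷3=20=t, 27→(27−12)÷3=5=e, 66→(66−12)÷3=18=r.

scatter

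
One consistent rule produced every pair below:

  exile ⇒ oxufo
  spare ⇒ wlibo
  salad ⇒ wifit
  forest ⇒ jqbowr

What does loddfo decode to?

pebble

Each letter's alphabet position (a=0..z=25) is mapped through 21·x+8 mod 26 — an affine cipher.
Decoding loddfo: l(11)→5·(11−8)≡15=p; o(14)→5·(14−8)≡4=e; d(3)→5·(3−8)≡1=b; d(3)→5·(3−8)≡1=b; f(5)→5·(5−8)≡11=l; o(14)→5·(14−8)≡4=e (all mod 26).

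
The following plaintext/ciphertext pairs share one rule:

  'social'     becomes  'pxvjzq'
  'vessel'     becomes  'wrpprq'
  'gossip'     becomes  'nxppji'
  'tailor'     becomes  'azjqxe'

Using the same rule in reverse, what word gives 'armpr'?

tense

s(18)→p(15) and o(14)→x(23) fit y≡11x+25 (mod 26); the inverse of 11 mod 26 is 19. This is an affine cipher: with a=0,…,z=25, each position x becomes (11x+25) mod 26.
Undoing it on armpr: a(0)→19·(0−25)≡19=t; r(17)→19·(17−25)≡4=e; m(12)→19·(12−25)≡13=n; p(15)→19·(15−25)≡18=s; r(17)→19·(17−25)≡4=e (all mod 26).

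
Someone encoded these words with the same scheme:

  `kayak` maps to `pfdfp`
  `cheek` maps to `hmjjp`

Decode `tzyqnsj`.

outline

It's a constant shift of +5 (ROT5).
Decoding tzyqnsj: t−5=o, z−5=u, y−5=t, q−5=l, n−5=i, s−5=n, j−5=e.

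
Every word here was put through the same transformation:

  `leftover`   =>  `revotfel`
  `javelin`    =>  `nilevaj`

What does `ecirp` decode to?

The output letters match the input read backwards: leftover reversed is revotfel. It's just the letters in reverse order.
Undoing it on ecirp: then reverse → price.

price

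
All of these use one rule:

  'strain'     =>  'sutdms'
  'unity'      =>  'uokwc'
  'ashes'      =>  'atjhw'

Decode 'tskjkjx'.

Each letter shifts forward by its position index (0, 1, 2, …) — the shift grows by one for each successive letter.
Undoing it on tskjkjx: t−0=t, s−1=r, k−2=i, j−3=g, k−4=g, j−5=e, x−6=r.

trigger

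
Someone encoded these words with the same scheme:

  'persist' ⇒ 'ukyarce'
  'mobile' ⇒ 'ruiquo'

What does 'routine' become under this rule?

In persist: p→u is +5, e→k is +6, r→y is +7, s→a is +8 — the shift increases by 1 each position. The shift increases by 1 at each position, starting from +5: 5, 6, 7, ….
On routine: r+5=w, o+6=u, u+7=b, t+8=b, i+9=r, n+10=x, e+11=p.

wubbrxp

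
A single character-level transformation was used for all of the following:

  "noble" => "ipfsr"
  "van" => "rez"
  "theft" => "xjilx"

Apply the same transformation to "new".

air

The output letters match the input read backwards, each shifted +4: noble reversed is elbon. Two steps: reverse the string, then apply a Caesar shift of +4.
Applying it to new: reverse → wen; then shift: w+4=a, e+4=i, n+4=r.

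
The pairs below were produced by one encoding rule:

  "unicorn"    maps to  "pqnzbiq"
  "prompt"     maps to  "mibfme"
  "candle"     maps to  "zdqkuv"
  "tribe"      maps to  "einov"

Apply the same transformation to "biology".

onbubrh

Each letter's alphabet position (a=0..z=25) is mapped through 11·x+3 mod 26 — an affine cipher.
Applying it to biology: b(1)→11·1+3≡14=o; i(8)→11·8+3≡13=n; o(14)→11·14+3≡1=b; l(11)→11·11+3≡20=u; o(14)→11·14+3≡1=b; g(6)→11·6+3≡17=r; y(24)→11·24+3≡7=h (all mod 26).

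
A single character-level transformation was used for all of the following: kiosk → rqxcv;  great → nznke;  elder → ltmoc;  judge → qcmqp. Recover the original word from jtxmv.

clock

In kiosk: k→r is +7, i→q is +8, o→x is +9, s→c is +10 — the shift increases by 1 each position. Letter i (0-indexed) is shifted by i+7, so successive shifts are 7, 8, 9, ….
Undoing it on jtxmv: j−7=c, t−8=l, x−9=o, m−10=c, v−11=k.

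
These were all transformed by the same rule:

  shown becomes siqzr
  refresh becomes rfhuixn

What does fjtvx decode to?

first

Letter i (0-indexed) is shifted by i+0, so successive shifts are 0, 1, 2, ….
Undoing it on fjtvx: f−0=f, j−1=i, t−2=r, v−3=s, x−4=t.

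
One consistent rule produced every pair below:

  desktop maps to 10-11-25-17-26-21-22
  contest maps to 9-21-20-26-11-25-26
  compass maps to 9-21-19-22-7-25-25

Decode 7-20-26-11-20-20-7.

antenna

d is letter #4 and maps to 10: an offset of 6. Letters become their 1-based position plus 6 (so a→7, b→8, …).
Decoding 7-20-26-11-20-20-7: 7→(7−6)÷1=1=a, 20→(20−6)÷1=14=n, 26→(26−6)÷1=20=t, 11→(11−6)÷1=5=e, 20→(20−6)÷1=14=n, 20→(20−6)÷1=14=n, 7→(7−6)÷1=1=a.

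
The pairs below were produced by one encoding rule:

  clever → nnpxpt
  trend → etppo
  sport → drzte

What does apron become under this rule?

lrcqy

Shifts by position in clever: pos 0: c→n (+11), pos 1: l→n (+2), pos 2: e→p (+11), pos 3: v→x (+2) — repeating every 2. It's a Vigenère-style cipher with numeric key [11,2]: position i shifts by key[i mod 2].
On apron: a+11=l, p+2=r, r+11=c, o+2=q, n+11=y.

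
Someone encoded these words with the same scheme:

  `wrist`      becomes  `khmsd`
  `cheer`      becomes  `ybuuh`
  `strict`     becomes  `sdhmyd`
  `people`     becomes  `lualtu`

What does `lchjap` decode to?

w(22)→k(10) and r(17)→h(7) fit y≡11x+2 (mod 26); the inverse of 11 mod 26 is 19. Each letter's alphabet position (a=0..z=25) is mapped through 11·x+2 mod 26 — an affine cipher.
Decoding lchjap: l(11)→19·(11−2)≡15=p; c(2)→19·(2−2)≡0=a; h(7)→19·(7−2)≡17=r; j(9)→19·(9−2)≡3=d; a(0)→19·(0−2)≡14=o; p(15)→19·(15−2)≡13=n (all mod 26).

pardon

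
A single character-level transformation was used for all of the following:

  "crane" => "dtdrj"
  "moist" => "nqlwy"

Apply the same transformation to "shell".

tjhpq

In crane: c→d is +1, r→t is +2, a→d is +3, n→r is +4 — the shift increases by 1 each position. The shift increases by 1 at each position, starting from +1: 1, 2, 3, ….
For shell: s+1=t, h+2=j, e+3=h, l+4=p, l+5=q.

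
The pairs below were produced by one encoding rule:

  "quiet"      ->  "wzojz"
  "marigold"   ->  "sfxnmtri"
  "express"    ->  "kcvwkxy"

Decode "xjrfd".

Shifts by position in quiet: pos 0: q→w (+6), pos 1: u→z (+5), pos 2: i→o (+6), pos 3: e→j (+5) — repeating every 2. The shifts repeat in a cycle of length 2: positions 0,1,… shift by +6, +5, then the pattern repeats.
Decoding xjrfd: x−6=r, j−5=e, r−6=l, f−5=a, d−6=x.

relax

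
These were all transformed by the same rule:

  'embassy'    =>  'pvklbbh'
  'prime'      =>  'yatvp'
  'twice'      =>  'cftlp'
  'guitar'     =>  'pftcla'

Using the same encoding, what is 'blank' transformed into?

kulwt

Vowels shift forward by 11 and consonants shift forward by 9.
For blank: b(cons)+9=k, l(cons)+9=u, a(vowel)+11=l, n(cons)+9=w, k(cons)+9=t.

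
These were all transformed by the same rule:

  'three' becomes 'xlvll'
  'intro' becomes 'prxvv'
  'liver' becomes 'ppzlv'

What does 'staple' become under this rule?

wxhtpl

The shift depends on letter class: consonant t→x is +4, but vowel e→l is +7. Two shifts are in play — +7 for a/e/i/o/u, +4 for every other letter.
On staple: s(cons)+4=w, t(cons)+4=x, a(vowel)+7=h, p(cons)+4=t, l(cons)+4=p, e(vowel)+7=l.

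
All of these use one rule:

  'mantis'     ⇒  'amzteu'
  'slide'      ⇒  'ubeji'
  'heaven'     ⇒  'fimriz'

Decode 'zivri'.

m(12)→a(0) and a(0)→m(12) fit y≡25x+12 (mod 26); the inverse of 25 mod 26 is 25. This is an affine cipher: with a=0,…,z=25, each position x becomes (25x+12) mod 26.
Reversing it on zivri: z(25)→25·(25−12)≡13=n; i(8)→25·(8−12)≡4=e; v(21)→25·(21−12)≡17=r; r(17)→25·(17−12)≡21=v; i(8)→25·(8−12)≡4=e (all mod 26).

nerve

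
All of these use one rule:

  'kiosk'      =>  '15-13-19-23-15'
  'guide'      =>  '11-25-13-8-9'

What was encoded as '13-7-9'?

k is letter #11 and maps to 15: an offset of 4. Letters become their 1-based position plus 4 (so a→5, b→6, …).
Decoding 13-7-9: 13→(13−4)÷1=9=i, 7→(7−4)÷1=3=c, 9→(9−4)÷1=5=e.

ice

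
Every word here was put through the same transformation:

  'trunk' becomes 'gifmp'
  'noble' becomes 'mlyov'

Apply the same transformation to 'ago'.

ztl

Each pair mirrors across the alphabet (t↔g, r↔i, u↔f): positions sum to 25. Each letter is replaced by its mirror in the alphabet: a↔z, b↔y, c↔x, and so on (the Atbash cipher).
For ago: a↔z, g↔t, o↔l.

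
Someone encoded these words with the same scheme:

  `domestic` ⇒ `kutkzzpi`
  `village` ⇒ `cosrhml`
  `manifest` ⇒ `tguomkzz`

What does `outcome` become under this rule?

vaaivsl

Shifts by position in domestic: pos 0: d→k (+7), pos 1: o→u (+6), pos 2: m→t (+7), pos 3: e→k (+6) — repeating every 2. A repeating key of period 2 is used — shifts +7, +6 over and over.
On outcome: o+7=v, u+6=a, t+7=a, c+6=i, o+7=v, m+6=s, e+7=l.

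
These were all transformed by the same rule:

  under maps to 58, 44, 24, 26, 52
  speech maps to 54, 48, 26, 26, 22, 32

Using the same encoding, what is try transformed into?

Each letter becomes 2×(its alphabet position, a=1..z=26) + 16.
On try: t=20→56, r=18→52, y=25→66.

56, 52, 66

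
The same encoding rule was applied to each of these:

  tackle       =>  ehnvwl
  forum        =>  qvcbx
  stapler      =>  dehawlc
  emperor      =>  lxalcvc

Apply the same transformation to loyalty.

wvjhwej

The shift depends on letter class: consonant t→e is +11, but vowel a→h is +7. Two shifts are in play — +7 for a/e/i/o/u, +11 for every other letter.
Applying it to loyalty: l(cons)+11=w, o(vowel)+7=v, y(cons)+11=j, a(vowel)+7=h, l(cons)+11=w, t(cons)+11=e, y(cons)+11=j.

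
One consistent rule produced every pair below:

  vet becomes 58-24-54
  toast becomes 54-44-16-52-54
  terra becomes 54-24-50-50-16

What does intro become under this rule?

v(#22)→58 and e(#5)→24: differences scale by 2, so n = 2·pos + 14. Each letter becomes 2×(its alphabet position, a=1..z=26) + 14.
For intro: i=9→32, n=14→42, t=20→54, r=18→50, o=15→44.

32-42-54-50-44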